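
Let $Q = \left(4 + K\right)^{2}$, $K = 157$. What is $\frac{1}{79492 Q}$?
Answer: $\frac{1}{2060512132} \approx 4.8532 \cdot 10^{-10}$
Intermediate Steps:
$Q = 25921$ ($Q = \left(4 + 157\right)^{2} = 161^{2} = 25921$)
$\frac{1}{79492 Q} = \frac{1}{79492 \cdot 25921} = \frac{1}{79492} \cdot \frac{1}{25921} = \frac{1}{2060512132}$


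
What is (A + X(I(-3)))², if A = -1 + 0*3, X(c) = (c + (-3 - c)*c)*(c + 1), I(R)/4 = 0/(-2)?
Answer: 1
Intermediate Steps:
I(R) = 0 (I(R) = 4*(0/(-2)) = 4*(0*(-½)) = 4*0 = 0)
X(c) = (1 + c)*(c + c*(-3 - c)) (X(c) = (c + c*(-3 - c))*(1 + c) = (1 + c)*(c + c*(-3 - c)))
A = -1 (A = -1 + 0 = -1)
(A + X(I(-3)))² = (-1 - 1*0*(2 + 0² + 3*0))² = (-1 - 1*0*(2 + 0 + 0))² = (-1 - 1*0*2)² = (-1 + 0)² = (-1)² = 1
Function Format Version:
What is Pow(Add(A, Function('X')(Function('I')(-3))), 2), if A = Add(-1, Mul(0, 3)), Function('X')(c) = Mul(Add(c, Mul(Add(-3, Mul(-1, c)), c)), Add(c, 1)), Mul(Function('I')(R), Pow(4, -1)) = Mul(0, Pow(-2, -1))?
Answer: 1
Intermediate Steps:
Function('I')(R) = 0 (Function('I')(R) = Mul(4, Mul(0, Pow(-2, -1))) = Mul(4, Mul(0, Rational(-1, 2))) = Mul(4, 0) = 0)
Function('X')(c) = Mul(Add(1, c), Add(c, Mul(c, Add(-3, Mul(-1, c))))) (Function('X')(c) = Mul(Add(c, Mul(c, Add(-3, Mul(-1, c)))), Add(1, c)) = Mul(Add(1, c), Add(c, Mul(c, Add(-3, Mul(-1, c))))))
A = -1 (A = Add(-1, 0) = -1)
Pow(Add(A, Function('X')(Function('I')(-3))), 2) = Pow(Add(-1, Mul(-1, 0, Add(2, Pow(0, 2), Mul(3, 0)))), 2) = Pow(Add(-1, Mul(-1, 0, Add(2, 0, 0))), 2) = Pow(Add(-1, Mul(-1, 0, 2)), 2) = Pow(Add(-1, 0), 2) = Pow(-1, 2) = 1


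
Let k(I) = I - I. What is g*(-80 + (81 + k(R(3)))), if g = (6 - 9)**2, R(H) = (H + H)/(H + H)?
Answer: 9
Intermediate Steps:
R(H) = 1 (R(H) = (2*H)/((2*H)) = (2*H)*(1/(2*H)) = 1)
k(I) = 0
g = 9 (g = (-3)**2 = 9)
g*(-80 + (81 + k(R(3)))) = 9*(-80 + (81 + 0)) = 9*(-80 + 81) = 9*1 = 9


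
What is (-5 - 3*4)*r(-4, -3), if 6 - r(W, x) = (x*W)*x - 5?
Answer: -799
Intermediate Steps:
r(W, x) = 11 - W*x² (r(W, x) = 6 - ((x*W)*x - 5) = 6 - ((W*x)*x - 5) = 6 - (W*x² - 5) = 6 - (-5 + W*x²) = 6 + (5 - W*x²) = 11 - W*x²)
(-5 - 3*4)*r(-4, -3) = (-5 - 3*4)*(11 - 1*(-4)*(-3)²) = (-5 - 12)*(11 - 1*(-4)*9) = -17*(11 + 36) = -17*47 = -799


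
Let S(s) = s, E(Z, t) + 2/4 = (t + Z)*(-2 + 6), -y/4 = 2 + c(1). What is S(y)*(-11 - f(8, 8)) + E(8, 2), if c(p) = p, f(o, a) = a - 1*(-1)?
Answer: 559/2 ≈ 279.50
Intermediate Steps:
f(o, a) = 1 + a (f(o, a) = a + 1 = 1 + a)
y = -12 (y = -4*(2 + 1) = -4*3 = -12)
E(Z, t) = -½ + 4*Z + 4*t (E(Z, t) = -½ + (t + Z)*(-2 + 6) = -½ + (Z + t)*4 = -½ + (4*Z + 4*t) = -½ + 4*Z + 4*t)
S(y)*(-11 - f(8, 8)) + E(8, 2) = -12*(-11 - (1 + 8)) + (-½ + 4*8 + 4*2) = -12*(-11 - 1*9) + (-½ + 32 + 8) = -12*(-11 - 9) + 79/2 = -12*(-20) + 79/2 = 240 + 79/2 = 559/2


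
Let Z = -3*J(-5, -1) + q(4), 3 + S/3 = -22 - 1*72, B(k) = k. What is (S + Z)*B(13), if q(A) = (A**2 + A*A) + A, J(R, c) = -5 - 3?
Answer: -3003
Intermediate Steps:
J(R, c) = -8
q(A) = A + 2*A**2 (q(A) = (A**2 + A**2) + A = 2*A**2 + A = A + 2*A**2)
S = -291 (S = -9 + 3*(-22 - 1*72) = -9 + 3*(-22 - 72) = -9 + 3*(-94) = -9 - 282 = -291)
Z = 60 (Z = -3*(-8) + 4*(1 + 2*4) = 24 + 4*(1 + 8) = 24 + 4*9 = 24 + 36 = 60)
(S + Z)*B(13) = (-291 + 60)*13 = -231*13 = -3003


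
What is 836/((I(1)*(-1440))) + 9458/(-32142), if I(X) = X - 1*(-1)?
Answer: -2254573/3857040 ≈ -0.58453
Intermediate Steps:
I(X) = 1 + X (I(X) = X + 1 = 1 + X)
836/((I(1)*(-1440))) + 9458/(-32142) = 836/(((1 + 1)*(-1440))) + 9458/(-32142) = 836/((2*(-1440))) + 9458*(-1/32142) = 836/(-2880) - 4729/16071 = 836*(-1/2880) - 4729/16071 = -209/720 - 4729/16071 = -2254573/3857040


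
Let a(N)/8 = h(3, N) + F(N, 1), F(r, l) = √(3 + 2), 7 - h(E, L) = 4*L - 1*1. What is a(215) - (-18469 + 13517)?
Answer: -1864 + 8*√5 ≈ -1846.1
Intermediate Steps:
h(E, L) = 8 - 4*L (h(E, L) = 7 - (4*L - 1*1) = 7 - (4*L - 1) = 7 - (-1 + 4*L) = 7 + (1 - 4*L) = 8 - 4*L)
F(r, l) = √5
a(N) = 64 - 32*N + 8*√5 (a(N) = 8*((8 - 4*N) + √5) = 8*(8 + √5 - 4*N) = 64 - 32*N + 8*√5)
a(215) - (-18469 + 13517) = (64 - 32*215 + 8*√5) - (-18469 + 13517) = (64 - 6880 + 8*√5) - 1*(-4952) = (-6816 + 8*√5) + 4952 = -1864 + 8*√5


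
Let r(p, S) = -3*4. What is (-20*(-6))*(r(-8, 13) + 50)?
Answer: 4560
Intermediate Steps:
r(p, S) = -12
(-20*(-6))*(r(-8, 13) + 50) = (-20*(-6))*(-12 + 50) = 120*38 = 4560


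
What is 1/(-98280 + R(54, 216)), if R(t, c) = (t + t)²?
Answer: -1/86616 ≈ -1.1545e-5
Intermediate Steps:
R(t, c) = 4*t² (R(t, c) = (2*t)² = 4*t²)
1/(-98280 + R(54, 216)) = 1/(-98280 + 4*54²) = 1/(-98280 + 4*2916) = 1/(-98280 + 11664) = 1/(-86616) = -1/86616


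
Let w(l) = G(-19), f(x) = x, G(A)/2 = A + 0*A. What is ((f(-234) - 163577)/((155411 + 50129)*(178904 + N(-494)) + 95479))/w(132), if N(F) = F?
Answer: 163811/1393478501402 ≈ 1.1756e-7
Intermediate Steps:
G(A) = 2*A (G(A) = 2*(A + 0*A) = 2*(A + 0) = 2*A)
w(l) = -38 (w(l) = 2*(-19) = -38)
((f(-234) - 163577)/((155411 + 50129)*(178904 + N(-494)) + 95479))/w(132) = ((-234 - 163577)/((155411 + 50129)*(178904 - 494) + 95479))/(-38) = -163811/(205540*178410 + 95479)*(-1/38) = -163811/(36670391400 + 95479)*(-1/38) = -163811/36670486879*(-1/38) = 163811/1393478501402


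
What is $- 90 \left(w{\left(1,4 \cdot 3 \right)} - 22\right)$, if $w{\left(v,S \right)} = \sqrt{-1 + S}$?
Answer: $1980 - 90 \sqrt{11} \approx 1681.5$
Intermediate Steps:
$- 90 \left(w{\left(1,4 \cdot 3 \right)} - 22\right) = - 90 \left(\sqrt{-1 + 4 \cdot 3} - 22\right) = - 90 \left(\sqrt{-1 + 12} - 22\right) = - 90 \left(\sqrt{11} - 22\right) = - 90 \left(-22 + \sqrt{11}\right) = 1980 - 90 \sqrt{11}$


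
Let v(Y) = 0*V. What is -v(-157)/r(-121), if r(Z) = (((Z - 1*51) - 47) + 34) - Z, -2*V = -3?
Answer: 0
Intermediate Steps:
V = 3/2 (V = -½*(-3) = 3/2 ≈ 1.5000)
v(Y) = 0 (v(Y) = 0*(3/2) = 0)
r(Z) = -64 (r(Z) = (((Z - 51) - 47) + 34) - Z = (((-51 + Z) - 47) + 34) - Z = ((-98 + Z) + 34) - Z = (-64 + Z) - Z = -64)
-v(-157)/r(-121) = -0/(-64) = -0*(-1)/64 = -1*0 = 0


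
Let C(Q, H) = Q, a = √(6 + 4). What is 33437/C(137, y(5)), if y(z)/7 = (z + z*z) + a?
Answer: 33437/137 ≈ 244.07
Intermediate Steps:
a = √10 ≈ 3.1623
y(z) = 7*z + 7*√10 + 7*z² (y(z) = 7*((z + z*z) + √10) = 7*((z + z²) + √10) = 7*(z + √10 + z²) = 7*z + 7*√10 + 7*z²)
33437/C(137, y(5)) = 33437/137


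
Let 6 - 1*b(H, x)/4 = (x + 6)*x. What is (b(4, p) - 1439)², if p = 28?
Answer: 27279729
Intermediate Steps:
b(H, x) = 24 - 4*x*(6 + x) (b(H, x) = 24 - 4*(x + 6)*x = 24 - 4*(6 + x)*x = 24 - 4*x*(6 + x))
(b(4, p) - 1439)² = ((24 - 24*28 - 4*28²) - 1439)² = ((24 - 672 - 4*784) - 1439)² = ((24 - 672 - 3136) - 1439)² = (-3784 - 1439)² = (-5223)² = 27279729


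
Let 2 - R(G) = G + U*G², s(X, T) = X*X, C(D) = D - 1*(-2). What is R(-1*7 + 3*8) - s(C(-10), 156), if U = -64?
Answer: 18417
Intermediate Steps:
C(D) = 2 + D (C(D) = D + 2 = 2 + D)
s(X, T) = X²
R(G) = 2 - G + 64*G² (R(G) = 2 - (G - 64*G²) = 2 + (-G + 64*G²) = 2 - G + 64*G²)
R(-1*7 + 3*8) - s(C(-10), 156) = (2 - (-1*7 + 3*8) + 64*(-1*7 + 3*8)²) - (2 - 10)² = (2 - (-7 + 24) + 64*(-7 + 24)²) - 1*(-8)² = (2 - 1*17 + 64*17²) - 1*64 = (2 - 17 + 64*289) - 64 = (2 - 17 + 18496) - 64 = 18481 - 64 = 18417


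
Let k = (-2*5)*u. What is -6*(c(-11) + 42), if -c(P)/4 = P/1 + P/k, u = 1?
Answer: -2448/5 ≈ -489.60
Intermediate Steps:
k = -10 (k = -2*5*1 = -10*1 = -10)
c(P) = -18*P/5 (c(P) = -4*(P/1 + P/(-10)) = -4*(P*1 + P*(-1/10)) = -4*(P - P/10) = -18*P/5)
-6*(c(-11) + 42) = -6*(-18/5*(-11) + 42) = -6*(198/5 + 42) = -6*408/5 = -2448/5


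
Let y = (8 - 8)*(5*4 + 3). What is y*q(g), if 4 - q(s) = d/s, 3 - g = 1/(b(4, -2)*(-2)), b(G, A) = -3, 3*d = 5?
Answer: 0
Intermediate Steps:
d = 5/3 (d = (1/3)*5 = 5/3 ≈ 1.6667)
g = 17/6 (g = 3 - 1/((-3*(-2))) = 3 - 1/6 = 17/6 ≈ 2.8333)
y = 0 (y = 0*(20 + 3) = 0*23 = 0)
q(s) = 4 - 5/(3*s)
y*q(g) = 0*(4 - 5/(3*17/6)) = 0*(4 - 5/3*6/17) = 0*(4 - 10/17) = 0*(58/17) = 0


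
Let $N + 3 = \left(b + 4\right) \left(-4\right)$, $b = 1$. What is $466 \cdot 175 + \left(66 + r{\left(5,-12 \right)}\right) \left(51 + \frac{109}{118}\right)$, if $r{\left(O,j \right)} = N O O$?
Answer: $\frac{6504257}{118} \approx 55121.0$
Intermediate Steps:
$N = -23$ ($N = -3 + \left(1 + 4\right) \left(-4\right) = -3 + 5 \left(-4\right) = -3 - 20 = -23$)
$r{\left(O,j \right)} = - 23 O^{2}$ ($r{\left(O,j \right)} = - 23 O O = - 23 O^{2}$)
$466 \cdot 175 + \left(66 + r{\left(5,-12 \right)}\right) \left(51 + \frac{109}{118}\right) = 466 \cdot 175 + \left(66 - 23 \cdot 5^{2}\right) \left(51 + \frac{109}{118}\right) = 81550 + \left(66 - 575\right) \left(51 + 109 \cdot \frac{1}{118}\right) = 81550 + \left(66 - 575\right) \left(51 + \frac{109}{118}\right) = 81550 - \frac{3118643}{118} = \frac{6504257}{118}$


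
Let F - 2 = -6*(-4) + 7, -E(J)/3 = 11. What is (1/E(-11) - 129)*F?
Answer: -4258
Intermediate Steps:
E(J) = -33 (E(J) = -3*11 = -33)
F = 33 (F = 2 + (-6*(-4) + 7) = 2 + (24 + 7) = 2 + 31 = 33)
(1/E(-11) - 129)*F = (1/(-33) - 129)*33 = (-1/33 - 129)*33 = -4258/33*33 = -4258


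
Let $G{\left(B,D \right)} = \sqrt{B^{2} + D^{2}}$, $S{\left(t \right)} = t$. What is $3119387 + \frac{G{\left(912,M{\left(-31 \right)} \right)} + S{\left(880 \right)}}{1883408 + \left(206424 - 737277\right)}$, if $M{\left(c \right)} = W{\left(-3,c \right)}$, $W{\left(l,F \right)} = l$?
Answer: $\frac{843828496933}{270511} + \frac{3 \sqrt{92417}}{1352555} \approx 3.1194 \cdot 10^{6}$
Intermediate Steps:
$M{\left(c \right)} = -3$
$3119387 + \frac{G{\left(912,M{\left(-31 \right)} \right)} + S{\left(880 \right)}}{1883408 + \left(206424 - 737277\right)} = 3119387 + \frac{\sqrt{912^{2} + \left(-3\right)^{2}} + 880}{1883408 + \left(206424 - 737277\right)} = 3119387 + \frac{\sqrt{831744 + 9} + 880}{1883408 + \left(206424 - 737277\right)} = 3119387 + \frac{\sqrt{831753} + 880}{1883408 - 530853} = 3119387 + \frac{3 \sqrt{92417} + 880}{1352555} = 3119387 + \left(880 + 3 \sqrt{92417}\right) \frac{1}{1352555} = 3119387 + \left(\frac{176}{270511} + \frac{3 \sqrt{92417}}{1352555}\right) = \frac{843828496933}{270511} + \frac{3 \sqrt{92417}}{1352555}$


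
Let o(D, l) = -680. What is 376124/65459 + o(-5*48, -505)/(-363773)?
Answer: 136868267972/23812216807 ≈ 5.7478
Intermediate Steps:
376124/65459 + o(-5*48, -505)/(-363773) = 376124/65459 - 680/(-363773) = 376124*(1/65459) - 680*(-1/363773) = 376124/65459 + 680/363773 = 136868267972/23812216807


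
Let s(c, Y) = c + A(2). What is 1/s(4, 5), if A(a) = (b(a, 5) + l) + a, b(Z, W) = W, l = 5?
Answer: 1/16 ≈ 0.062500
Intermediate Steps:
A(a) = 10 + a (A(a) = (5 + 5) + a = 10 + a)
s(c, Y) = 12 + c (s(c, Y) = c + (10 + 2) = c + 12 = 12 + c)
1/s(4, 5) = 1/(12 + 4) = 1/16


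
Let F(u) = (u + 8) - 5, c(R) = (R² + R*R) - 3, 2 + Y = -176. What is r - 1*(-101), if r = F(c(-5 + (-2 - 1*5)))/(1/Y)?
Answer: -51163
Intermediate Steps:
Y = -178 (Y = -2 - 176 = -178)
c(R) = -3 + 2*R² (c(R) = (R² + R²) - 3 = 2*R² - 3 = -3 + 2*R²)
F(u) = 3 + u (F(u) = (8 + u) - 5 = 3 + u)
r = -51264 (r = (3 + (-3 + 2*(-5 + (-2 - 1*5))²))/(1/(-178)) = (3 + (-3 + 2*(-5 + (-2 - 5))²))/(-1/178) = (3 + (-3 + 2*(-5 - 7)²))*(-178) = (3 + (-3 + 2*(-12)²))*(-178) = (3 + (-3 + 2*144))*(-178) = (3 + (-3 + 288))*(-178) = (3 + 285)*(-178) = 288*(-178) = -51264)
r - 1*(-101) = -51264 - 1*(-101) = -51264 + 101 = -51163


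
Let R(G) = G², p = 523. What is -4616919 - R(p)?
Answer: -4890448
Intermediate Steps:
-4616919 - R(p) = -4616919 - 1*523² = -4616919 - 1*273529 = -4616919 - 273529 = -4890448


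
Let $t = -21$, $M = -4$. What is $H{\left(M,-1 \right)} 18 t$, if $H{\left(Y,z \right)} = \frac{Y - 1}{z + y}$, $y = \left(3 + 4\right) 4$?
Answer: $70$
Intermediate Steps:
$y = 28$ ($y = 7 \cdot 4 = 28$)
$H{\left(Y,z \right)} = \frac{-1 + Y}{28 + z}$ ($H{\left(Y,z \right)} = \frac{Y - 1}{z + 28} = \frac{-1 + Y}{28 + z}$)
$H{\left(M,-1 \right)} 18 t = \frac{-1 - 4}{28 - 1} \cdot 18 \left(-21\right) = \frac{1}{27} \left(-5\right) 18 \left(-21\right) = \left(- \frac{5}{27}\right) 18 \left(-21\right) = \left(- \frac{10}{3}\right) \left(-21\right) = 70$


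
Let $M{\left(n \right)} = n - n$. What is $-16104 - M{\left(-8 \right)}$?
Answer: $-16104$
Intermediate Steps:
$M{\left(n \right)} = 0$
$-16104 - M{\left(-8 \right)} = -16104 - 0 = -16104 + 0 = -16104$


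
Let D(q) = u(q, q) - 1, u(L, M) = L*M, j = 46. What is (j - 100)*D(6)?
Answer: -1890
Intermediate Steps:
D(q) = -1 + q² (D(q) = q*q - 1 = q² - 1 = -1 + q²)
(j - 100)*D(6) = (46 - 100)*(-1 + 6²) = -54*(-1 + 36) = -54*35 = -1890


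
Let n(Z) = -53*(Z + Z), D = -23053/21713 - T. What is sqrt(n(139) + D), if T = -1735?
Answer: 2*I*sqrt(1532233973105)/21713 ≈ 114.02*I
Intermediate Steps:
D = 37649002/21713 (D = -23053/21713 - 1*(-1735) = -23053*1/21713 + 1735 = -23053/21713 + 1735 = 37649002/21713 ≈ 1733.9)
n(Z) = -106*Z
sqrt(n(139) + D) = sqrt(-106*139 + 37649002/21713) = sqrt(-14734 + 37649002/21713) = sqrt(-282270340/21713) = 2*I*sqrt(1532233973105)/21713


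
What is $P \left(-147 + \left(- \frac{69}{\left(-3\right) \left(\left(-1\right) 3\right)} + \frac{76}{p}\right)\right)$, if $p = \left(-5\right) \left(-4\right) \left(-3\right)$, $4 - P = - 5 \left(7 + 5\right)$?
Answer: $- \frac{149696}{15} \approx -9979.7$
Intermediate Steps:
$P = 64$ ($P = 4 - - 5 \left(7 + 5\right) = 4 - \left(-5\right) 12 = 4 - -60 = 4 + 60 = 64$)
$p = -60$ ($p = 20 \left(-3\right) = -60$)
$P \left(-147 + \left(- \frac{69}{\left(-3\right) \left(\left(-1\right) 3\right)} + \frac{76}{p}\right)\right) = 64 \left(-147 + \left(- \frac{69}{\left(-3\right) \left(\left(-1\right) 3\right)} + \frac{76}{-60}\right)\right) = 64 \left(-147 + \left(- \frac{69}{\left(-3\right) \left(-3\right)} + 76 \left(- \frac{1}{60}\right)\right)\right) = 64 \left(-147 - \left(\frac{19}{15} + \frac{69}{9}\right)\right) = 64 \left(-147 - \frac{134}{15}\right) = 64 \left(- \frac{2339}{15}\right) = - \frac{149696}{15}$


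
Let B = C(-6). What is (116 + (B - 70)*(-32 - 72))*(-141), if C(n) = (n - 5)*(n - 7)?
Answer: 1054116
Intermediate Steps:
C(n) = (-7 + n)*(-5 + n) (C(n) = (-5 + n)*(-7 + n) = (-7 + n)*(-5 + n))
B = 143 (B = 35 + (-6)² - 12*(-6) = 35 + 36 + 72 = 143)
(116 + (B - 70)*(-32 - 72))*(-141) = (116 + (143 - 70)*(-32 - 72))*(-141) = (116 + 73*(-104))*(-141) = (116 - 7592)*(-141) = -7476*(-141) = 1054116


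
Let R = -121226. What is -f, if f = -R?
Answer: -121226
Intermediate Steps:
f = 121226 (f = -1*(-121226) = 121226)
-f = -1*121226 = -121226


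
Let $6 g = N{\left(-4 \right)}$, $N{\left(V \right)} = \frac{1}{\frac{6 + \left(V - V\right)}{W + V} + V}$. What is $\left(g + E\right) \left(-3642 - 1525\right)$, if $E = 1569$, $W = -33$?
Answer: $- \frac{7490698073}{924} \approx -8.1068 \cdot 10^{6}$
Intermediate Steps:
$N{\left(V \right)} = \frac{1}{V + \frac{6}{-33 + V}}$ ($N{\left(V \right)} = \frac{1}{\frac{6 + \left(V - V\right)}{-33 + V} + V} = \frac{1}{\frac{6 + 0}{-33 + V} + V} = \frac{1}{\frac{6}{-33 + V} + V} = \frac{1}{V + \frac{6}{-33 + V}}$)
$g = - \frac{37}{924}$ ($g = \frac{\frac{1}{6 + \left(-4\right)^{2} - -132} \left(-33 - 4\right)}{6} = \frac{\frac{1}{6 + 16 + 132} \left(-37\right)}{6} = \frac{\frac{1}{154} \left(-37\right)}{6} = \frac{1}{6} \left(- \frac{37}{154}\right) = - \frac{37}{924} \approx -0.040043$)
$\left(g + E\right) \left(-3642 - 1525\right) = \left(- \frac{37}{924} + 1569\right) \left(-3642 - 1525\right) = \frac{1449719}{924} \left(-5167\right) = - \frac{7490698073}{924}$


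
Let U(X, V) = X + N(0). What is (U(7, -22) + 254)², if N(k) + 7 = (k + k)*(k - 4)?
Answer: 64516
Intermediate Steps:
N(k) = -7 + 2*k*(-4 + k) (N(k) = -7 + (k + k)*(k - 4) = -7 + (2*k)*(-4 + k) = -7 + 2*k*(-4 + k))
U(X, V) = -7 + X (U(X, V) = X + (-7 - 8*0 + 2*0²) = X + (-7 + 0 + 2*0) = X + (-7 + 0 + 0) = X - 7 = -7 + X)
(U(7, -22) + 254)² = ((-7 + 7) + 254)² = (0 + 254)² = 254² = 64516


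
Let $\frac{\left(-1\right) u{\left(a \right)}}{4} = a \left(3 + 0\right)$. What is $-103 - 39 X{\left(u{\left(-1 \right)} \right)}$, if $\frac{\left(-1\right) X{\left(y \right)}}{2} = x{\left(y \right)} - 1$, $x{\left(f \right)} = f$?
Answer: $755$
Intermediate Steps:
$u{\left(a \right)} = - 12 a$ ($u{\left(a \right)} = - 4 a \left(3 + 0\right) = - 4 a 3 = - 4 \cdot 3 a = - 12 a$)
$X{\left(y \right)} = 2 - 2 y$ ($X{\left(y \right)} = - 2 \left(y - 1\right) = - 2 \left(-1 + y\right) = 2 - 2 y$)
$-103 - 39 X{\left(u{\left(-1 \right)} \right)} = -103 - 39 \left(2 - 2 \left(\left(-12\right) \left(-1\right)\right)\right) = -103 - 39 \left(2 - 24\right) = -103 - -858 = -103 + 858 = 755$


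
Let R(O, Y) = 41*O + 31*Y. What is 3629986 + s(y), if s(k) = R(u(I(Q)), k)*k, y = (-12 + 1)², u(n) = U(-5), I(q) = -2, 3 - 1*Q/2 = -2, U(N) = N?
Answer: 4059052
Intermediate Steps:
Q = 10 (Q = 6 - 2*(-2) = 6 + 4 = 10)
u(n) = -5
y = 121 (y = (-11)² = 121)
R(O, Y) = 31*Y + 41*O
s(k) = k*(-205 + 31*k) (s(k) = (31*k + 41*(-5))*k = (31*k - 205)*k = (-205 + 31*k)*k = k*(-205 + 31*k))
3629986 + s(y) = 3629986 + 121*(-205 + 31*121) = 3629986 + 121*(-205 + 3751) = 3629986 + 121*3546 = 3629986 + 429066 = 4059052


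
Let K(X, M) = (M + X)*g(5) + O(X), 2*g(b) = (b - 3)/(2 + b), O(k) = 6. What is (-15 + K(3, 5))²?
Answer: 3025/49 ≈ 61.735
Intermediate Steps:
g(b) = (-3 + b)/(2*(2 + b)) (g(b) = ((b - 3)/(2 + b))/2 = ((-3 + b)/(2 + b))/2 = (-3 + b)/(2*(2 + b)))
K(X, M) = 6 + M/7 + X/7 (K(X, M) = (M + X)*((-3 + 5)/(2*(2 + 5))) + 6 = (M + X)*((½)*2/7) + 6 = (M + X)*((½)*(⅐)*2) + 6 = (M + X)*(⅐) + 6 = (M/7 + X/7) + 6 = 6 + M/7 + X/7)
(-15 + K(3, 5))² = (-15 + (6 + (⅐)*5 + (⅐)*3))² = (-15 + (6 + 5/7 + 3/7))² = (-15 + 50/7)² = (-55/7)² = 3025/49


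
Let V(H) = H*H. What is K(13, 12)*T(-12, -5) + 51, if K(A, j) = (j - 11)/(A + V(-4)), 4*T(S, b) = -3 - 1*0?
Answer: 5913/116 ≈ 50.974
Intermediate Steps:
V(H) = H²
T(S, b) = -¾ (T(S, b) = (-3 - 1*0)/4 = (-3 + 0)/4 = (¼)*(-3) = -¾)
K(A, j) = (-11 + j)/(16 + A) (K(A, j) = (j - 11)/(A + (-4)²) = (-11 + j)/(A + 16) = (-11 + j)/(16 + A))
K(13, 12)*T(-12, -5) + 51 = ((-11 + 12)/(16 + 13))*(-¾) + 51 = (1/29)*(-¾) + 51 = -3/116 + 51 = 5913/116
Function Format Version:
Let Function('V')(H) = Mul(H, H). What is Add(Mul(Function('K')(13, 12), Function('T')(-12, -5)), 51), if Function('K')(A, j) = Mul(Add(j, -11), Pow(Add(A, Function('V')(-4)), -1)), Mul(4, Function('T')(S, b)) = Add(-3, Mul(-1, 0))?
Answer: Rational(5913, 116) ≈ 50.974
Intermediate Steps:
Function('V')(H) = Pow(H, 2)
Function('T')(S, b) = Rational(-3, 4) (Function('T')(S, b) = Mul(Rational(1, 4), Add(-3, Mul(-1, 0))) = Mul(Rational(1, 4), Add(-3, 0)) = Mul(Rational(1, 4), -3) = Rational(-3, 4))
Function('K')(A, j) = Mul(Pow(Add(16, A), -1), Add(-11, j)) (Function('K')(A, j) = Mul(Add(j, -11), Pow(Add(A, Pow(-4, 2)), -1)) = Mul(Add(-11, j), Pow(Add(A, 16), -1)) = Mul(Add(-11, j), Pow(Add(16, A), -1)) = Mul(Pow(Add(16, A), -1), Add(-11, j)))
Add(Mul(Function('K')(13, 12), Function('T')(-12, -5)), 51) = Add(Mul(Mul(Pow(Add(16, 13), -1), Add(-11, 12)), Rational(-3, 4)), 51) = Add(Mul(Mul(Pow(29, -1), 1), Rational(-3, 4)), 51) = Add(Mul(Mul(Rational(1, 29), 1), Rational(-3, 4)), 51) = Add(Mul(Rational(1, 29), Rational(-3, 4)), 51) = Add(Rational(-3, 116), 51) = Rational(5913, 116)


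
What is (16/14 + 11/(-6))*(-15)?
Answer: 145/14 ≈ 10.357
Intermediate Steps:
(16/14 + 11/(-6))*(-15) = (16*(1/14) + 11*(-1/6))*(-15) = (8/7 - 11/6)*(-15) = -29/42*(-15) = 145/14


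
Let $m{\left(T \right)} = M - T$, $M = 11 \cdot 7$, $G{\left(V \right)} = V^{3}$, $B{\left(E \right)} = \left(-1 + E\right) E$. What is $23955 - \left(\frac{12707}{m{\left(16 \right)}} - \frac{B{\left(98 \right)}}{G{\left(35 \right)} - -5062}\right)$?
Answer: $\frac{69439625342}{2924157} \approx 23747.0$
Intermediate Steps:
$B{\left(E \right)} = E \left(-1 + E\right)$
$M = 77$
$m{\left(T \right)} = 77 - T$
$23955 - \left(\frac{12707}{m{\left(16 \right)}} - \frac{B{\left(98 \right)}}{G{\left(35 \right)} - -5062}\right) = 23955 + \left(- \frac{12707}{77 - 16} + \frac{98 \left(-1 + 98\right)}{35^{3} - -5062}\right) = 23955 + \left(- \frac{12707}{77 - 16} + \frac{98 \cdot 97}{42875 + 5062}\right) = 23955 + \left(- \frac{12707}{61} + \frac{9506}{47937}\right) = 23955 - \frac{608555593}{2924157} = \frac{69439625342}{2924157}$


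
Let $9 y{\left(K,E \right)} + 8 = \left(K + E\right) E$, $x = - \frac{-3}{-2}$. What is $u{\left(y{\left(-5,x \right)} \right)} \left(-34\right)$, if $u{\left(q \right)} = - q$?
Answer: $\frac{119}{18} \approx 6.6111$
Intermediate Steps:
$x = - \frac{3}{2}$ ($x = - \frac{\left(-3\right) \left(-1\right)}{2} = \left(-1\right) \frac{3}{2} = - \frac{3}{2} \approx -1.5$)
$y{\left(K,E \right)} = - \frac{8}{9} + \frac{E \left(E + K\right)}{9}$ ($y{\left(K,E \right)} = - \frac{8}{9} + \frac{\left(K + E\right) E}{9} = - \frac{8}{9} + \frac{\left(E + K\right) E}{9} = - \frac{8}{9} + \frac{E \left(E + K\right)}{9}$)
$u{\left(y{\left(-5,x \right)} \right)} \left(-34\right) = - (- \frac{8}{9} + \frac{\left(- \frac{3}{2}\right)^{2}}{9} + \frac{1}{9} \left(- \frac{3}{2}\right) \left(-5\right)) \left(-34\right) = - (- \frac{8}{9} + \frac{1}{9} \cdot \frac{9}{4} + \frac{5}{6}) \left(-34\right) = - (- \frac{8}{9} + \frac{1}{4} + \frac{5}{6}) \left(-34\right) = \left(-1\right) \frac{7}{36} \left(-34\right) = \left(- \frac{7}{36}\right) \left(-34\right) = \frac{119}{18}$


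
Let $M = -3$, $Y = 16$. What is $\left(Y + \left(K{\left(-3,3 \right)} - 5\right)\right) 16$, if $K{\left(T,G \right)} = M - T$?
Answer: $176$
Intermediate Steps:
$K{\left(T,G \right)} = -3 - T$
$\left(Y + \left(K{\left(-3,3 \right)} - 5\right)\right) 16 = \left(16 - 5\right) 16 = 11 \cdot 16 = 176$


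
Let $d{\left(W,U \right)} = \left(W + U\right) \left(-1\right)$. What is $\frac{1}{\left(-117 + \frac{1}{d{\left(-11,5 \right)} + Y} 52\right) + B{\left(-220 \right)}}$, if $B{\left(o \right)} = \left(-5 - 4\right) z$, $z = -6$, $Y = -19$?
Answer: $- \frac{1}{67} \approx -0.014925$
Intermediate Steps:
$d{\left(W,U \right)} = - U - W$ ($d{\left(W,U \right)} = \left(U + W\right) \left(-1\right) = - U - W$)
$B{\left(o \right)} = 54$ ($B{\left(o \right)} = \left(-5 - 4\right) \left(-6\right) = \left(-9\right) \left(-6\right) = 54$)
$\frac{1}{\left(-117 + \frac{1}{d{\left(-11,5 \right)} + Y} 52\right) + B{\left(-220 \right)}} = \frac{1}{\left(-117 + \frac{1}{\left(\left(-1\right) 5 - -11\right) - 19} \cdot 52\right) + 54} = \frac{1}{\left(-117 + \frac{1}{\left(-5 + 11\right) - 19} \cdot 52\right) + 54} = \frac{1}{\left(-117 + \frac{1}{6 - 19} \cdot 52\right) + 54} = \frac{1}{\left(-117 + \frac{1}{-13} \cdot 52\right) + 54} = \frac{1}{\left(-117 - 4\right) + 54} = \frac{1}{-121 + 54} = \frac{1}{-67} = - \frac{1}{67}$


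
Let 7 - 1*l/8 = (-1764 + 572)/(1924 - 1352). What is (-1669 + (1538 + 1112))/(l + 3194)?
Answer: 140283/467134 ≈ 0.30031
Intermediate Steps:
l = 10392/143 (l = 56 - 8*(-1764 + 572)/(1924 - 1352) = 56 - (-9536)/572 = 56 - 8*(-298/143) = 56 + 2384/143 = 10392/143 ≈ 72.671)
(-1669 + (1538 + 1112))/(l + 3194) = (-1669 + (1538 + 1112))/(10392/143 + 3194) = (-1669 + 2650)/(467134/143) = 981*(143/467134) = 140283/467134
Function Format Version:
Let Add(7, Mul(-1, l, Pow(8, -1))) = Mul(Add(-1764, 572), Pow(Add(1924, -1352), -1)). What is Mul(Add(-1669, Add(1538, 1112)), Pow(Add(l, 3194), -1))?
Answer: Rational(140283, 467134) ≈ 0.30031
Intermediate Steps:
l = Rational(10392, 143) (l = Add(56, Mul(-8, Mul(Add(-1764, 572), Pow(Add(1924, -1352), -1)))) = Add(56, Mul(-8, Mul(-1192, Pow(572, -1)))) = Add(56, Mul(-8, Mul(-1192, Rational(1, 572)))) = Add(56, Mul(-8, Rational(-298, 143))) = Add(56, Rational(2384, 143)) = Rational(10392, 143) ≈ 72.671)
Mul(Add(-1669, Add(1538, 1112)), Pow(Add(l, 3194), -1)) = Mul(Add(-1669, Add(1538, 1112)), Pow(Add(Rational(10392, 143), 3194), -1)) = Mul(Add(-1669, 2650), Pow(Rational(467134, 143), -1)) = Mul(981, Rational(143, 467134)) = Rational(140283, 467134)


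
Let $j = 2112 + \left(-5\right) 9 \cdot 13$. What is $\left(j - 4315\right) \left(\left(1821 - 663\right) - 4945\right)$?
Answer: $10558156$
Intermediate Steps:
$j = 1527$ ($j = 2112 - 585 = 1527$)
$\left(j - 4315\right) \left(\left(1821 - 663\right) - 4945\right) = \left(1527 - 4315\right) \left(\left(1821 - 663\right) - 4945\right) = - 2788 \left(1158 - 4945\right) = \left(-2788\right) \left(-3787\right) = 10558156$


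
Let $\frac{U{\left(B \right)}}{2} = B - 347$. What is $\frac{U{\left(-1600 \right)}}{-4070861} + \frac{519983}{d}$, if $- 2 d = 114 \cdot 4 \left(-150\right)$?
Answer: $\frac{2116911690163}{139223446200} \approx 15.205$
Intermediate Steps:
$d = 34200$ ($d = - \frac{114 \cdot 4 \left(-150\right)}{2} = - \frac{456 \left(-150\right)}{2} = \left(- \frac{1}{2}\right) \left(-68400\right) = 34200$)
$U{\left(B \right)} = -694 + 2 B$ ($U{\left(B \right)} = 2 \left(B - 347\right) = 2 \left(-347 + B\right) = -694 + 2 B$)
$\frac{U{\left(-1600 \right)}}{-4070861} + \frac{519983}{d} = \frac{-694 + 2 \left(-1600\right)}{-4070861} + \frac{519983}{34200} = \left(-694 - 3200\right) \left(- \frac{1}{4070861}\right) + 519983 \cdot \frac{1}{34200} = \left(-3894\right) \left(- \frac{1}{4070861}\right) + \frac{519983}{34200} = \frac{3894}{4070861} + \frac{519983}{34200} = \frac{2116911690163}{139223446200}$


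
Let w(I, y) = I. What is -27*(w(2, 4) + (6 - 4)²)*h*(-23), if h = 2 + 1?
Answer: 11178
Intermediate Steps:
h = 3
-27*(w(2, 4) + (6 - 4)²)*h*(-23) = -27*(2 + (6 - 4)²)*3*(-23) = -27*(2 + 2²)*3*(-23) = -27*(2 + 4)*3*(-23) = -162*3*(-23) = -27*18*(-23) = -486*(-23) = 11178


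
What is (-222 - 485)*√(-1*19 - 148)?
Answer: -707*I*√167 ≈ -9136.5*I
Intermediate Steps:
(-222 - 485)*√(-1*19 - 148) = -707*√(-19 - 148) = -707*I*√167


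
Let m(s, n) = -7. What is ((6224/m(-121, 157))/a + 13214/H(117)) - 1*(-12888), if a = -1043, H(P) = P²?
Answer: 1288252073182/99943389 ≈ 12890.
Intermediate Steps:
((6224/m(-121, 157))/a + 13214/H(117)) - 1*(-12888) = ((6224/(-7))/(-1043) + 13214/(117²)) - 1*(-12888) = ((6224*(-⅐))*(-1/1043) + 13214/13689) + 12888 = (-6224/7*(-1/1043) + 13214*(1/13689)) + 12888 = (6224/7301 + 13214/13689) + 12888 = 181675750/99943389 + 12888 = 1288252073182/99943389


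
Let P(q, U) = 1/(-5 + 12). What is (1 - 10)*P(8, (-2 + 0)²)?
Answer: -9/7 ≈ -1.2857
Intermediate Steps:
P(q, U) = ⅐ (P(q, U) = 1/7 = ⅐)
(1 - 10)*P(8, (-2 + 0)²) = (1 - 10)*(⅐) = -9*⅐ = -9/7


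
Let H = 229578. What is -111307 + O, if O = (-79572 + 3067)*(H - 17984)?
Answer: -16188110277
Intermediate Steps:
O = -16187998970 (O = (-79572 + 3067)*(229578 - 17984) = -76505*211594 = -16187998970)
-111307 + O = -111307 - 16187998970 = -16188110277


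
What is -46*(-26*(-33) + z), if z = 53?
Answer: -41906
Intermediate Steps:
-46*(-26*(-33) + z) = -46*(-26*(-33) + 53) = -46*(858 + 53) = -46*911 = -41906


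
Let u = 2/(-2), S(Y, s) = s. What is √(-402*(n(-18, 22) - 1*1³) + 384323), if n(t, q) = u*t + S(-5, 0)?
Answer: √377489 ≈ 614.40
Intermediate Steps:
u = -1 (u = 2*(-½) = -1)
n(t, q) = -t (n(t, q) = -t + 0 = -t)
√(-402*(n(-18, 22) - 1*1³) + 384323) = √(-402*(-1*(-18) - 1*1³) + 384323) = √(-402*(18 - 1*1) + 384323) = √(-402*(18 - 1) + 384323) = √(-402*17 + 384323) = √(-6834 + 384323) = √377489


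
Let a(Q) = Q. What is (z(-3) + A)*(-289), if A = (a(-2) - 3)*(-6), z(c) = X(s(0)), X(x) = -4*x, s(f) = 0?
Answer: -8670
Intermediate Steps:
z(c) = 0 (z(c) = -4*0 = 0)
A = 30 (A = (-2 - 3)*(-6) = -5*(-6) = 30)
(z(-3) + A)*(-289) = (0 + 30)*(-289) = 30*(-289) = -8670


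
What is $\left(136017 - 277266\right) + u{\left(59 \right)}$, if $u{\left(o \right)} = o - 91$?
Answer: $-141281$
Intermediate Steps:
$u{\left(o \right)} = -91 + o$ ($u{\left(o \right)} = o - 91 = -91 + o$)
$\left(136017 - 277266\right) + u{\left(59 \right)} = \left(136017 - 277266\right) + \left(-91 + 59\right) = -141249 - 32 = -141281$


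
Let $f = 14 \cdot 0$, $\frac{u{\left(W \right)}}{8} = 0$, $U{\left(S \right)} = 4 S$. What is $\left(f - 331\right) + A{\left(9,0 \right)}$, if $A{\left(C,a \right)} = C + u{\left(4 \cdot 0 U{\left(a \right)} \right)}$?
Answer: $-322$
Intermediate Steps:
$u{\left(W \right)} = 0$ ($u{\left(W \right)} = 8 \cdot 0 = 0$)
$A{\left(C,a \right)} = C$ ($A{\left(C,a \right)} = C + 0 = C$)
$f = 0$
$\left(f - 331\right) + A{\left(9,0 \right)} = \left(0 - 331\right) + 9 = -331 + 9 = -322$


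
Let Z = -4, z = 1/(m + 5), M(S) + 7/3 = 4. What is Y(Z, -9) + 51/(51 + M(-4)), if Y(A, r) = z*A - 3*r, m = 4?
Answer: 39139/1422 ≈ 27.524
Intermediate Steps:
M(S) = 5/3 (M(S) = -7/3 + 4 = 5/3)
z = ⅑ (z = 1/(4 + 5) = 1/9 = ⅑ ≈ 0.11111)
Y(A, r) = -3*r + A/9 (Y(A, r) = A/9 - 3*r = -3*r + A/9)
Y(Z, -9) + 51/(51 + M(-4)) = (-3*(-9) + (⅑)*(-4)) + 51/(51 + 5/3) = (27 - 4/9) + 51/(158/3) = 239/9 + (3/158)*51 = 239/9 + 153/158 = 39139/1422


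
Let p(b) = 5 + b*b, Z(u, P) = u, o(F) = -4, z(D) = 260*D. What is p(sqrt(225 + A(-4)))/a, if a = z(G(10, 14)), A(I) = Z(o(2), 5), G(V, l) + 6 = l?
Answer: 113/1040 ≈ 0.10865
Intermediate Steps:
G(V, l) = -6 + l
A(I) = -4
p(b) = 5 + b**2
a = 2080 (a = 260*(-6 + 14) = 260*8 = 2080)
p(sqrt(225 + A(-4)))/a = (5 + (sqrt(225 - 4))**2)/2080 = (5 + (sqrt(221))**2)*(1/2080) = (5 + 221)*(1/2080) = 226*(1/2080) = 113/1040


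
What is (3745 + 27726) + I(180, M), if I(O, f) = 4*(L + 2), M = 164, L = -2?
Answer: 31471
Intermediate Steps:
I(O, f) = 0 (I(O, f) = 4*(-2 + 2) = 4*0 = 0)
(3745 + 27726) + I(180, M) = (3745 + 27726) + 0 = 31471 + 0 = 31471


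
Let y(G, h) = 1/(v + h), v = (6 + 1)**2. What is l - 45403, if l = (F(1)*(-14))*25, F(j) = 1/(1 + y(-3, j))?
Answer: -2333053/51 ≈ -45746.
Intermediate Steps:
v = 49 (v = 7**2 = 49)
y(G, h) = 1/(49 + h)
F(j) = 1/(1 + 1/(49 + j))
l = -17500/51 (l = (((49 + 1)/(50 + 1))*(-14))*25 = ((50/51)*(-14))*25 = -700/51*25 = -17500/51 ≈ -343.14)
l - 45403 = -17500/51 - 45403 = -2333053/51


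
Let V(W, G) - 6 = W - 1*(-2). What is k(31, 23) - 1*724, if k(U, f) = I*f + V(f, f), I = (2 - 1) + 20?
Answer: -210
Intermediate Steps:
I = 21 (I = 1 + 20 = 21)
V(W, G) = 8 + W (V(W, G) = 6 + (W - 1*(-2)) = 6 + (W + 2) = 6 + (2 + W) = 8 + W)
k(U, f) = 8 + 22*f (k(U, f) = 21*f + (8 + f) = 8 + 22*f)
k(31, 23) - 1*724 = (8 + 22*23) - 1*724 = (8 + 506) - 724 = 514 - 724 = -210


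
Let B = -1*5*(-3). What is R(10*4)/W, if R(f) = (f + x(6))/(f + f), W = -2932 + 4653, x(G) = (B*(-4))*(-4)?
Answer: 7/3442 ≈ 0.0020337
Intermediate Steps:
B = 15 (B = -5*(-3) = 15)
x(G) = 240 (x(G) = (15*(-4))*(-4) = -60*(-4) = 240)
W = 1721
R(f) = (240 + f)/(2*f) (R(f) = (f + 240)/(f + f) = (240 + f)/((2*f)) = (240 + f)*(1/(2*f)) = (240 + f)/(2*f))
R(10*4)/W = ((240 + 10*4)/(2*((10*4))))/1721 = ((½)*(240 + 40)/40)*(1/1721) = ((½)*(1/40)*280)*(1/1721) = (7/2)*(1/1721) = 7/3442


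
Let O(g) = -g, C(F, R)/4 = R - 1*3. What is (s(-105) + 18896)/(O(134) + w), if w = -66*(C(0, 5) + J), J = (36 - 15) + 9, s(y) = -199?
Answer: -18697/2642 ≈ -7.0768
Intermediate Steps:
C(F, R) = -12 + 4*R (C(F, R) = 4*(R - 1*3) = 4*(R - 3) = 4*(-3 + R) = -12 + 4*R)
J = 30 (J = 21 + 9 = 30)
w = -2508 (w = -66*((-12 + 4*5) + 30) = -66*((-12 + 20) + 30) = -66*(8 + 30) = -66*38 = -2508)
(s(-105) + 18896)/(O(134) + w) = (-199 + 18896)/(-1*134 - 2508) = 18697/(-134 - 2508) = 18697/(-2642) = 18697*(-1/2642) = -18697/2642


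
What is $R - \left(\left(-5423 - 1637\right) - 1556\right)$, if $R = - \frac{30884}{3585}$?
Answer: $\frac{30857476}{3585} \approx 8607.4$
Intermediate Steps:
$R = - \frac{30884}{3585}$ ($R = \left(-30884\right) \frac{1}{3585} = - \frac{30884}{3585} \approx -8.6148$)
$R - \left(\left(-5423 - 1637\right) - 1556\right) = - \frac{30884}{3585} - \left(\left(-5423 - 1637\right) - 1556\right) = - \frac{30884}{3585} - \left(-7060 - 1556\right) = - \frac{30884}{3585} - -8616 = - \frac{30884}{3585} + 8616 = \frac{30857476}{3585}$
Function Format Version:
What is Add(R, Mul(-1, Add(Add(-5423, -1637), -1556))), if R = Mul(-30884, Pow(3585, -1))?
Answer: Rational(30857476, 3585) ≈ 8607.4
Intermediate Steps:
R = Rational(-30884, 3585) (R = Mul(-30884, Rational(1, 3585)) = Rational(-30884, 3585) ≈ -8.6148)
Add(R, Mul(-1, Add(Add(-5423, -1637), -1556))) = Add(Rational(-30884, 3585), Mul(-1, Add(Add(-5423, -1637), -1556))) = Add(Rational(-30884, 3585), Mul(-1, Add(-7060, -1556))) = Add(Rational(-30884, 3585), Mul(-1, -8616)) = Add(Rational(-30884, 3585), 8616) = Rational(30857476, 3585)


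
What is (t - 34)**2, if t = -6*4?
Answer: 3364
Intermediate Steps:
t = -24
(t - 34)**2 = (-24 - 34)**2 = (-58)**2 = 3364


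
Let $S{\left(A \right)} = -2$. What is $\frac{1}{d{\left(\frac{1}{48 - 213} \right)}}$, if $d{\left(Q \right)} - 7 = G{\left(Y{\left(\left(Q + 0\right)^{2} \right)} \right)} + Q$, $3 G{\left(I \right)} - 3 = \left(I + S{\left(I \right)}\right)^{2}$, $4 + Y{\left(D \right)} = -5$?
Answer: $\frac{55}{2658} \approx 0.020692$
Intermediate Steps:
$Y{\left(D \right)} = -9$ ($Y{\left(D \right)} = -4 - 5 = -9$)
$G{\left(I \right)} = 1 + \frac{\left(-2 + I\right)^{2}}{3}$ ($G{\left(I \right)} = 1 + \frac{\left(I - 2\right)^{2}}{3} = 1 + \frac{\left(-2 + I\right)^{2}}{3}$)
$d{\left(Q \right)} = \frac{145}{3} + Q$ ($d{\left(Q \right)} = 7 + \left(\left(1 + \frac{\left(-2 - 9\right)^{2}}{3}\right) + Q\right) = 7 + \left(\left(1 + \frac{\left(-11\right)^{2}}{3}\right) + Q\right) = 7 + \left(\left(1 + \frac{1}{3} \cdot 121\right) + Q\right) = 7 + \left(\left(1 + \frac{121}{3}\right) + Q\right) = 7 + \left(\frac{124}{3} + Q\right) = \frac{145}{3} + Q$)
$\frac{1}{d{\left(\frac{1}{48 - 213} \right)}} = \frac{1}{\frac{145}{3} + \frac{1}{48 - 213}} = \frac{1}{\frac{145}{3} + \frac{1}{-165}} = \frac{1}{\frac{145}{3} - \frac{1}{165}} = \frac{1}{\frac{2658}{55}} = \frac{55}{2658}$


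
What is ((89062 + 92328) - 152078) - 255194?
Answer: -225882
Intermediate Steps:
((89062 + 92328) - 152078) - 255194 = (181390 - 152078) - 255194 = 29312 - 255194 = -225882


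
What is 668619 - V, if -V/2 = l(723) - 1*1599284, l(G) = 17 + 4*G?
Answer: -2524131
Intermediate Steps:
V = 3192750 (V = -2*((17 + 4*723) - 1*1599284) = -2*((17 + 2892) - 1599284) = -2*(2909 - 1599284) = -2*(-1596375) = 3192750)
668619 - V = 668619 - 1*3192750 = 668619 - 3192750 = -2524131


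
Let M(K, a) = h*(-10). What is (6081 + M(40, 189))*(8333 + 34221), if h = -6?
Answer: 261324114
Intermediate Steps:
M(K, a) = 60 (M(K, a) = -6*(-10) = 60)
(6081 + M(40, 189))*(8333 + 34221) = (6081 + 60)*(8333 + 34221) = 6141*42554 = 261324114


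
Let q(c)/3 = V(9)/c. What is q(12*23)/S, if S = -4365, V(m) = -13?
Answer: 13/401580 ≈ 3.2372e-5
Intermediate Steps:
q(c) = -39/c (q(c) = 3*(-13/c) = -39/c)
q(12*23)/S = -39/(12*23)/(-4365) = -39/276*(-1/4365) = -39*1/276*(-1/4365) = -13/92*(-1/4365) = 13/401580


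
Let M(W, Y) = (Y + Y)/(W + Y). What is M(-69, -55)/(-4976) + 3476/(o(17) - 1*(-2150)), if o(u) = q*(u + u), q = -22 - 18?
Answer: 6786989/1542560 ≈ 4.3998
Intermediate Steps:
q = -40
o(u) = -80*u (o(u) = -40*(u + u) = -80*u)
M(W, Y) = 2*Y/(W + Y) (M(W, Y) = (2*Y)/(W + Y) = 2*Y/(W + Y))
M(-69, -55)/(-4976) + 3476/(o(17) - 1*(-2150)) = (2*(-55)/(-69 - 55))/(-4976) + 3476/(-80*17 - 1*(-2150)) = (2*(-55)/(-124))*(-1/4976) + 3476/(-1360 + 2150) = (2*(-55)*(-1/124))*(-1/4976) + 3476/790 = (55/62)*(-1/4976) + 3476*(1/790) = -55/308512 + 22/5 = 6786989/1542560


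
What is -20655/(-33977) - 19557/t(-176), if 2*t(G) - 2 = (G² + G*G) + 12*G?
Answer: -46469934/1016625817 ≈ -0.045710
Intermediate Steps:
t(G) = 1 + G² + 6*G (t(G) = 1 + ((G² + G*G) + 12*G)/2 = 1 + ((G² + G²) + 12*G)/2 = 1 + (2*G² + 12*G)/2 = 1 + (G² + 6*G) = 1 + G² + 6*G)
-20655/(-33977) - 19557/t(-176) = -20655/(-33977) - 19557/(1 + (-176)² + 6*(-176)) = -20655*(-1/33977) - 19557/(1 + 30976 - 1056) = 20655/33977 - 19557/29921 = -46469934/1016625817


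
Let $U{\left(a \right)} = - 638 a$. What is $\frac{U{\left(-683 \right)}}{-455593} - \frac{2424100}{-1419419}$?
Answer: $\frac{485885484374}{646677360467} \approx 0.75136$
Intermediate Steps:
$\frac{U{\left(-683 \right)}}{-455593} - \frac{2424100}{-1419419} = \frac{\left(-638\right) \left(-683\right)}{-455593} - \frac{2424100}{-1419419} = 435754 \left(- \frac{1}{455593}\right) - - \frac{2424100}{1419419} = - \frac{435754}{455593} + \frac{2424100}{1419419} = \frac{485885484374}{646677360467}$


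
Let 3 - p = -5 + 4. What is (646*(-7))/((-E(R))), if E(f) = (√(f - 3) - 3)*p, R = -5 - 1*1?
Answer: -2261/12 - 2261*I/12 ≈ -188.42 - 188.42*I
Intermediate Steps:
p = 4 (p = 3 - (-5 + 4) = 3 - 1*(-1) = 3 + 1 = 4)
R = -6 (R = -5 - 1 = -6)
E(f) = -12 + 4*√(-3 + f) (E(f) = (√(f - 3) - 3)*4 = (√(-3 + f) - 3)*4 = (-3 + √(-3 + f))*4 = -12 + 4*√(-3 + f))
(646*(-7))/((-E(R))) = (646*(-7))/((-(-12 + 4*√(-3 - 6)))) = -4522*(-1/(-12 + 4*√(-9))) = -4522*(-1/(-12 + 4*(3*I))) = -4522*(-(-12 - 12*I)/288) = -4522*(12 + 12*I)/288 = -2261*(12 + 12*I)/144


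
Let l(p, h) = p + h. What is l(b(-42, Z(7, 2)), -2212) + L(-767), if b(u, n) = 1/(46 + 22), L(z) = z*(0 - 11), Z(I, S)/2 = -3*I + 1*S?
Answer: 423301/68 ≈ 6225.0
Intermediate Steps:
Z(I, S) = -6*I + 2*S (Z(I, S) = 2*(-3*I + 1*S) = 2*(-3*I + S) = 2*(S - 3*I) = -6*I + 2*S)
L(z) = -11*z (L(z) = z*(-11) = -11*z)
b(u, n) = 1/68
l(p, h) = h + p
l(b(-42, Z(7, 2)), -2212) + L(-767) = (-2212 + 1/68) - 11*(-767) = -150415/68 + 8437 = 423301/68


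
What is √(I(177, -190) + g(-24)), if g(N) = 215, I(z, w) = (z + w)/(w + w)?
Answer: √7762735/190 ≈ 14.664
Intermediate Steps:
I(z, w) = (w + z)/(2*w) (I(z, w) = (w + z)/((2*w)) = (w + z)*(1/(2*w)) = (w + z)/(2*w))
√(I(177, -190) + g(-24)) = √((½)*(-190 + 177)/(-190) + 215) = √((½)*(-1/190)*(-13) + 215) = √(13/380 + 215) = √(81713/380) = √7762735/190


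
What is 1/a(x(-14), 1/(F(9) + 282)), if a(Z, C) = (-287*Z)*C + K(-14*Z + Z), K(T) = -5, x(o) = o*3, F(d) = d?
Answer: 97/3533 ≈ 0.027455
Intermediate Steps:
x(o) = 3*o
a(Z, C) = -5 - 287*C*Z (a(Z, C) = (-287*Z)*C - 5 = -287*C*Z - 5 = -5 - 287*C*Z)
1/a(x(-14), 1/(F(9) + 282)) = 1/(-5 - 287*3*(-14)/(9 + 282)) = 1/(-5 - 287*(-42)/291) = 1/(-5 - 287*1/291*(-42)) = 1/(-5 + 4018/97) = 1/(3533/97) = 97/3533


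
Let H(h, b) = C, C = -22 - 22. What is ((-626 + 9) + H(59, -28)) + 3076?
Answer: 2415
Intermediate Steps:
C = -44
H(h, b) = -44
((-626 + 9) + H(59, -28)) + 3076 = ((-626 + 9) - 44) + 3076 = (-617 - 44) + 3076 = -661 + 3076 = 2415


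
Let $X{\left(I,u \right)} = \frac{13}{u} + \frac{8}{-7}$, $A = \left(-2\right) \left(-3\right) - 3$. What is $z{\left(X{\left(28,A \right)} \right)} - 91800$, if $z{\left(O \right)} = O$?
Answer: $- \frac{1927733}{21} \approx -91797.0$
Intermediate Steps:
$A = 3$ ($A = 6 - 3 = 3$)
$X{\left(I,u \right)} = - \frac{8}{7} + \frac{13}{u}$ ($X{\left(I,u \right)} = \frac{13}{u} + 8 \left(- \frac{1}{7}\right) = \frac{13}{u} - \frac{8}{7} = - \frac{8}{7} + \frac{13}{u}$)
$z{\left(X{\left(28,A \right)} \right)} - 91800 = \left(- \frac{8}{7} + \frac{13}{3}\right) - 91800 = \frac{67}{21} - 91800 = - \frac{1927733}{21}$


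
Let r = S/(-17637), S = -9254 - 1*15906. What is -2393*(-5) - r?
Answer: 211001545/17637 ≈ 11964.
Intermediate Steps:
S = -25160 (S = -9254 - 15906 = -25160)
r = 25160/17637 (r = -25160/(-17637) = -25160*(-1/17637) = 25160/17637 ≈ 1.4265)
-2393*(-5) - r = -2393*(-5) - 1*25160/17637 = 11965 - 25160/17637 = 211001545/17637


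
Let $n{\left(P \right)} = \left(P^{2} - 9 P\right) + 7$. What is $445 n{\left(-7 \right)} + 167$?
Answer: $53122$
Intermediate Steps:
$n{\left(P \right)} = 7 + P^{2} - 9 P$
$445 n{\left(-7 \right)} + 167 = 445 \left(7 + \left(-7\right)^{2} - -63\right) + 167 = 445 \left(7 + 49 + 63\right) + 167 = 445 \cdot 119 + 167 = 52955 + 167 = 53122$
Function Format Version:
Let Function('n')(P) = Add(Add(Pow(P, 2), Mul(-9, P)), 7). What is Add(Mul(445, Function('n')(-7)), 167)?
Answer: 53122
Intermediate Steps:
Function('n')(P) = Add(7, Pow(P, 2), Mul(-9, P))
Add(Mul(445, Function('n')(-7)), 167) = Add(Mul(445, Add(7, Pow(-7, 2), Mul(-9, -7))), 167) = Add(Mul(445, Add(7, 49, 63)), 167) = Add(Mul(445, 119), 167) = Add(52955, 167) = 53122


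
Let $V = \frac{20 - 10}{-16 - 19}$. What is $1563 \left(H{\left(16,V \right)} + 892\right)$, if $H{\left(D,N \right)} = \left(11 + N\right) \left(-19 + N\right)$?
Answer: $\frac{52490229}{49} \approx 1.0712 \cdot 10^{6}$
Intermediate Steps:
$V = - \frac{2}{7}$ ($V = \frac{10}{-35} = 10 \left(- \frac{1}{35}\right) = - \frac{2}{7} \approx -0.28571$)
$H{\left(D,N \right)} = \left(-19 + N\right) \left(11 + N\right)$
$1563 \left(H{\left(16,V \right)} + 892\right) = 1563 \left(\left(-209 + \left(- \frac{2}{7}\right)^{2} - - \frac{16}{7}\right) + 892\right) = 1563 \left(\left(-209 + \frac{4}{49} + \frac{16}{7}\right) + 892\right) = 1563 \left(- \frac{10125}{49} + 892\right) = 1563 \cdot \frac{33583}{49} = \frac{52490229}{49}$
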